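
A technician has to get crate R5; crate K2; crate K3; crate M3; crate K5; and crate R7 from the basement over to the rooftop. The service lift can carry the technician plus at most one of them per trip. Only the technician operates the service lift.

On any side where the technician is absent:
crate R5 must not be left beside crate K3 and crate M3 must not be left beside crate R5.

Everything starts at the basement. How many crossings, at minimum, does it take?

13

Counting alone: the technician can take at most 1 across per trip to the rooftop, so moving all 6 needs at least 6 loaded trips out, with a return between consecutive ones — at least 11 crossings.
The safety rule pushes this higher. Following every safe sequence of crossings, the most of the 6 that can be at the rooftop as the service lift arrives there on crossing 11 is 5 — never all 6.
So no plan with fewer than 13 crossings exists, and this one achieves 13:
1. Technician goes to the rooftop with crate R5.
2. Technician goes back to the basement alone.
3. Technician goes to the rooftop with crate K2.
4. Technician goes back to the basement alone.
5. Technician goes to the rooftop with crate K3.
6. Technician goes back to the basement with crate R5.
7. Technician goes to the rooftop with crate M3.
8. Technician goes back to the basement alone.
9. Technician goes to the rooftop with crate K5.
10. Technician goes back to the basement alone.
11. Technician goes to the rooftop with crate R7.
12. Technician goes back to the basement alone.
13. Technician goes to the rooftop with crate R5.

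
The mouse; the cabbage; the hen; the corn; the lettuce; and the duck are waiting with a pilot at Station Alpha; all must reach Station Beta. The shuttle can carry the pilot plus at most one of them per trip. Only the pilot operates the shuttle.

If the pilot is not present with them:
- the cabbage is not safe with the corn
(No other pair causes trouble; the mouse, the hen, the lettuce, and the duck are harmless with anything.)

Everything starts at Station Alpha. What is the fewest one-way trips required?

Counting alone: the pilot can take at most 1 across per trip to Station Beta, so moving all 6 needs at least 6 loaded trips out, with a return between consecutive ones — at least 11 crossings.
The plan below uses exactly 11 crossings, so it is optimal:
1. Pilot goes to Station Beta with the cabbage.
2. Pilot goes back to Station Alpha alone.
3. Pilot goes to Station Beta with the mouse.
4. Pilot goes back to Station Alpha alone.
5. Pilot goes to Station Beta with the hen.
6. Pilot goes back to Station Alpha alone.
7. Pilot goes to Station Beta with the lettuce.
8. Pilot goes back to Station Alpha alone.
9. Pilot goes to Station Beta with the duck.
10. Pilot goes back to Station Alpha alone.
11. Pilot goes to Station Beta with the corn.

11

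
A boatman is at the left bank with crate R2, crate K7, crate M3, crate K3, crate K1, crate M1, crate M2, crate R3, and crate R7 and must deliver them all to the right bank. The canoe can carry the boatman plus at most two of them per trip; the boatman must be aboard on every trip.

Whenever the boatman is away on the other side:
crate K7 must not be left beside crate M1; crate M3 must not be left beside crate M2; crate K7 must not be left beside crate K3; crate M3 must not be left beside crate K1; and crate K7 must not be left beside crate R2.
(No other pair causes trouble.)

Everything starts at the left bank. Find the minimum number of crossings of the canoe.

11

Counting alone: the boatman can take at most 2 across per trip to the right bank, so moving all 9 needs at least 5 loaded trips out, with a return between consecutive ones — at least 9 crossings.
The safety rule pushes this higher. Following every safe sequence of crossings, the most of the 9 that can be at the right bank as the canoe arrives there on crossing 9 is 8 — never all 9.
So no plan with fewer than 11 crossings exists, and this one achieves 11:
1. Boatman goes to the right bank with crate K7 and crate M3.
2. Boatman goes back to the left bank alone.
3. Boatman goes to the right bank with crate R2.
4. Boatman goes back to the left bank with crate K7.
5. Boatman goes to the right bank with crate K3 and crate M1.
6. Boatman goes back to the left bank alone.
7. Boatman goes to the right bank with crate K1 and crate M2.
8. Boatman goes back to the left bank with crate M3.
9. Boatman goes to the right bank with crate R3 and crate R7.
10. Boatman goes back to the left bank alone.
11. Boatman goes to the right bank with crate K7 and crate M3.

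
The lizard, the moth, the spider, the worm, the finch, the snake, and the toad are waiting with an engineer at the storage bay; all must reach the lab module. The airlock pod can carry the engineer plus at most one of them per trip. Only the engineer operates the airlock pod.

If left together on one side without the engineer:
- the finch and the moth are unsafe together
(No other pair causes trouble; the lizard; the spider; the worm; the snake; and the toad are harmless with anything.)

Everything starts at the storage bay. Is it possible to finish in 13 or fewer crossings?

Yes — this plan uses 13 crossings (≤ 13):
1. Engineer goes to the lab module with the moth.
2. Engineer goes back to the storage bay alone.
3. Engineer goes to the lab module with the lizard.
4. Engineer goes back to the storage bay alone.
5. Engineer goes to the lab module with the spider.
6. Engineer goes back to the storage bay alone.
7. Engineer goes to the lab module with the worm.
8. Engineer goes back to the storage bay alone.
9. Engineer goes to the lab module with the snake.
10. Engineer goes back to the storage bay alone.
11. Engineer goes to the lab module with the toad.
12. Engineer goes back to the storage bay alone.
13. Engineer goes to the lab module with the finch.

Yes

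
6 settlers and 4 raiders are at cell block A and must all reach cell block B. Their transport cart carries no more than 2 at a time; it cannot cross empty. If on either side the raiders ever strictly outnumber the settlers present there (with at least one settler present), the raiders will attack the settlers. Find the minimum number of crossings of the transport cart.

17

Counting alone: each trip to cell block B takes at most 2 across and each return brings at least 1 back, so after t trips out (and t−1 returns) at most 2t − (t−1) of the 10 are across; that first reaches 10 at t = 9, so at least 17 crossings are needed.
The plan below uses exactly 17 crossings, so it is optimal:
1. 2 raiders → cell block B.  (cell block A: 6S 2R; cell block B: 0S 2R)
2. 1 raider ← cell block A.  (cell block A: 6S 3R; cell block B: 0S 1R)
3. 2 raiders → cell block B.  (cell block A: 6S 1R; cell block B: 0S 3R)
4. 1 raider ← cell block A.  (cell block A: 6S 2R; cell block B: 0S 2R)
5. 2 settlers → cell block B.  (cell block A: 4S 2R; cell block B: 2S 2R)
6. 1 raider ← cell block A.  (cell block A: 4S 3R; cell block B: 2S 1R)
7. 1 settler and 1 raider → cell block B.  (cell block A: 3S 2R; cell block B: 3S 2R)
8. 1 raider ← cell block A.  (cell block A: 3S 3R; cell block B: 3S 1R)
9. 2 raiders → cell block B.  (cell block A: 3S 1R; cell block B: 3S 3R)
10. 1 raider ← cell block A.  (cell block A: 3S 2R; cell block B: 3S 2R)
11. 1 settler and 1 raider → cell block B.  (cell block A: 2S 1R; cell block B: 4S 3R)
12. 1 raider ← cell block A.  (cell block A: 2S 2R; cell block B: 4S 2R)
13. 2 raiders → cell block B.  (cell block A: 2S 0R; cell block B: 4S 4R)
14. 1 raider ← cell block A.  (cell block A: 2S 1R; cell block B: 4S 3R)
15. 1 settler and 1 raider → cell block B.  (cell block A: 1S 0R; cell block B: 5S 4R)
16. 1 raider ← cell block A.  (cell block A: 1S 1R; cell block B: 5S 3R)
17. 1 settler and 1 raider → cell block B.  (cell block A: 0S 0R; cell block B: 6S 4R)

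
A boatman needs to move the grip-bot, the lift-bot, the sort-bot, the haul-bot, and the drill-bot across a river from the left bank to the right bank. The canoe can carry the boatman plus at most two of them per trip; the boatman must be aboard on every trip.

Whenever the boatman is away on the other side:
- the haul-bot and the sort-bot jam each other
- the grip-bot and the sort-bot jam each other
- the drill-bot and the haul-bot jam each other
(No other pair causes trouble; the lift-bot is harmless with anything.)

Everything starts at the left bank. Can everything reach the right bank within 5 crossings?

Yes

Yes — this plan uses 5 crossings (≤ 5):
1. Boatman goes to the right bank with the grip-bot and the haul-bot.  [the left bank: the drill-bot, the lift-bot, the sort-bot | the right bank: the grip-bot, the haul-bot]
2. Boatman goes back to the left bank alone.  [the left bank: the drill-bot, the lift-bot, the sort-bot | the right bank: the grip-bot, the haul-bot]
3. Boatman goes to the right bank with the lift-bot.  [the left bank: the drill-bot, the sort-bot | the right bank: the grip-bot, the haul-bot, the lift-bot]
4. Boatman goes back to the left bank alone.  [the left bank: the drill-bot, the sort-bot | the right bank: the grip-bot, the haul-bot, the lift-bot]
5. Boatman goes to the right bank with the drill-bot and the sort-bot.  [the left bank: — | the right bank: the drill-bot, the grip-bot, the haul-bot, the lift-bot, the sort-bot]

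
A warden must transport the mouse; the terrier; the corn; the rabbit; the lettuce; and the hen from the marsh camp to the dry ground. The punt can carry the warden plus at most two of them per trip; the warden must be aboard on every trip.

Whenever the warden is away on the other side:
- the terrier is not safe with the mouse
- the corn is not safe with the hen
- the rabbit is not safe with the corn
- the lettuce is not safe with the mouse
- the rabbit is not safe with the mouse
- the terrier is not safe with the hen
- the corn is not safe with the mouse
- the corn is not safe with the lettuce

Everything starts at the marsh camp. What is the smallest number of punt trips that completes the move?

impossible

Whatever the first load, the items left behind include a forbidden pair without the warden. No opening move is safe, so no plan exists.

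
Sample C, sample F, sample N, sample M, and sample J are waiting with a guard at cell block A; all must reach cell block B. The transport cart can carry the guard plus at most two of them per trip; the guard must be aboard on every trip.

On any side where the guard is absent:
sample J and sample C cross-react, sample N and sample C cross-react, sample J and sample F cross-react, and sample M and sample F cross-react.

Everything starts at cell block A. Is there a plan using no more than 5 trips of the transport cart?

Counting alone: the guard can take at most 2 across per trip to cell block B, so moving all 5 needs at least 3 loaded trips out, with a return between consecutive ones — at least 5 crossings.
The safety rule pushes this higher. Following every safe sequence of crossings, the most of the 5 that can be at cell block B as the transport cart arrives there on crossing 5 is 4 — never all 5.
So the move cannot be finished within 5 crossings. (The shortest complete plan takes 7:)
1. Guard goes to cell block B with sample C and sample F.  [cell block A: sample J, sample M, sample N | cell block B: sample C, sample F]
2. Guard goes back to cell block A alone.  [cell block A: sample J, sample M, sample N | cell block B: sample C, sample F]
3. Guard goes to cell block B with sample N.  [cell block A: sample J, sample M | cell block B: sample C, sample F, sample N]
4. Guard goes back to cell block A with sample C.  [cell block A: sample C, sample J, sample M | cell block B: sample F, sample N]
5. Guard goes to cell block B with sample J and sample M.  [cell block A: sample C | cell block B: sample F, sample J, sample M, sample N]
6. Guard goes back to cell block A with sample F.  [cell block A: sample C, sample F | cell block B: sample J, sample M, sample N]
7. Guard goes to cell block B with sample C and sample F.  [cell block A: — | cell block B: sample C, sample F, sample J, sample M, sample N]

No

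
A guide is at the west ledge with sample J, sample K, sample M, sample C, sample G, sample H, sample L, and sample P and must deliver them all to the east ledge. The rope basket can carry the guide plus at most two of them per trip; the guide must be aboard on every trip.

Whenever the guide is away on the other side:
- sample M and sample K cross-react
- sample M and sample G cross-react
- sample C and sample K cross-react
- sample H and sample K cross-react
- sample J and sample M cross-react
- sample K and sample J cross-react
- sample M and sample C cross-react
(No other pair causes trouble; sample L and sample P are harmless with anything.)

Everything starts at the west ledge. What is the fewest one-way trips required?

13

Counting alone: the guide can take at most 2 across per trip to the east ledge, so moving all 8 needs at least 4 loaded trips out, with a return between consecutive ones — at least 7 crossings.
The safety rule pushes this higher. Following every safe sequence of crossings, the most of the 8 that can be at the east ledge as the rope basket arrives there on crossings 7, 9, 11 is 5, 6, 7 respectively — never all 8.
So no plan with fewer than 13 crossings exists, and this one achieves 13:
1. Guide goes to the east ledge with sample K and sample M.
2. Guide goes back to the west ledge with sample K.
3. Guide goes to the east ledge with sample G and sample K.
4. Guide goes back to the west ledge with sample M.
5. Guide goes to the east ledge with sample C and sample J.
6. Guide goes back to the west ledge with sample K.
7. Guide goes to the east ledge with sample H and sample K.
8. Guide goes back to the west ledge with sample K.
9. Guide goes to the east ledge with sample K and sample L.
10. Guide goes back to the west ledge with sample K.
11. Guide goes to the east ledge with sample K and sample P.
12. Guide goes back to the west ledge with sample K.
13. Guide goes to the east ledge with sample K and sample M.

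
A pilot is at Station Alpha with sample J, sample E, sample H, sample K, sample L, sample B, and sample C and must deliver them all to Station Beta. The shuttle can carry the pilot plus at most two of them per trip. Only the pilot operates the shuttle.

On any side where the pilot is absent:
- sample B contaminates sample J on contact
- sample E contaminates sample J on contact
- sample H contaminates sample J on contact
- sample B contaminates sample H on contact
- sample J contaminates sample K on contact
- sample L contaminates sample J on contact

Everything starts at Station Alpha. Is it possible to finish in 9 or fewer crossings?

Counting alone: the pilot can take at most 2 across per trip to Station Beta, so moving all 7 needs at least 4 loaded trips out, with a return between consecutive ones — at least 7 crossings.
The safety rule pushes this higher. Following every safe sequence of crossings, the most of the 7 that can be at Station Beta as the shuttle arrives there on crossings 7, 9 is 5, 6 respectively — never all 7.
So the move cannot be finished within 9 crossings. (The shortest complete plan takes 11:)
1. Pilot goes to Station Beta with sample H and sample J.  [Station Alpha: sample B, sample C, sample E, sample K, sample L | Station Beta: sample H, sample J]
2. Pilot goes back to Station Alpha with sample J.  [Station Alpha: sample B, sample C, sample E, sample J, sample K, sample L | Station Beta: sample H]
3. Pilot goes to Station Beta with sample E and sample J.  [Station Alpha: sample B, sample C, sample K, sample L | Station Beta: sample E, sample H, sample J]
4. Pilot goes back to Station Alpha with sample J.  [Station Alpha: sample B, sample C, sample J, sample K, sample L | Station Beta: sample E, sample H]
5. Pilot goes to Station Beta with sample J and sample K.  [Station Alpha: sample B, sample C, sample L | Station Beta: sample E, sample H, sample J, sample K]
6. Pilot goes back to Station Alpha with sample J.  [Station Alpha: sample B, sample C, sample J, sample L | Station Beta: sample E, sample H, sample K]
7. Pilot goes to Station Beta with sample J and sample L.  [Station Alpha: sample B, sample C | Station Beta: sample E, sample H, sample J, sample K, sample L]
8. Pilot goes back to Station Alpha with sample J.  [Station Alpha: sample B, sample C, sample J | Station Beta: sample E, sample H, sample K, sample L]
9. Pilot goes to Station Beta with sample C and sample J.  [Station Alpha: sample B | Station Beta: sample C, sample E, sample H, sample J, sample K, sample L]
10. Pilot goes back to Station Alpha with sample J.  [Station Alpha: sample B, sample J | Station Beta: sample C, sample E, sample H, sample K, sample L]
11. Pilot goes to Station Beta with sample B and sample J.  [Station Alpha: — | Station Beta: sample B, sample C, sample E, sample H, sample J, sample K, sample L]

No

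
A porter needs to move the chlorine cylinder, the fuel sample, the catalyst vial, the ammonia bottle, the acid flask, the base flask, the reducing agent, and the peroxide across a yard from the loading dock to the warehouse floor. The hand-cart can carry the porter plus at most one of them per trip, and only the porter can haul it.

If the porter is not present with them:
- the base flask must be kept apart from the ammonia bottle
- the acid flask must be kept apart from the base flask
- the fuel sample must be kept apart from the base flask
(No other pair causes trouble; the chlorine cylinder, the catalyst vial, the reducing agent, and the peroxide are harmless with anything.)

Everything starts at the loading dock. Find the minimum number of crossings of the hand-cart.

impossible

Following every safe sequence of crossings from the start, the most of the 8 that can be at the warehouse floor as the hand-cart arrives there on crossings 1, 3, 5, 7, 9, 11 is 1, 2, 3, 4, 5, 6 respectively; the best ever achieved is 6 of 8.
From crossing 13 on, no configuration arises that was not already reachable earlier: only 144 distinct safe configurations (who is on which side, and where the hand-cart is) can ever be reached, none of them has everyone across, and every continuation just revisits them. So no valid plan exists.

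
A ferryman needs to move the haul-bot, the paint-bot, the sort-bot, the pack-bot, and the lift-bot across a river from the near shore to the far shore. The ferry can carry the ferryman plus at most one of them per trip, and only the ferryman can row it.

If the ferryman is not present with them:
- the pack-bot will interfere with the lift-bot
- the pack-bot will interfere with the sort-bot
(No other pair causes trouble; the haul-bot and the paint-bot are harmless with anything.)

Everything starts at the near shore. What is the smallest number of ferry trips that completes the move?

Counting alone: the ferryman can take at most 1 across per trip to the far shore, so moving all 5 needs at least 5 loaded trips out, with a return between consecutive ones — at least 9 crossings.
The safety rule pushes this higher. Following every safe sequence of crossings, the most of the 5 that can be at the far shore as the ferry arrives there on crossing 9 is 4 — never all 5.
So no plan with fewer than 11 crossings exists, and this one achieves 11:
1. Ferryman goes to the far shore with the pack-bot.  [the near shore: the haul-bot, the lift-bot, the paint-bot, the sort-bot | the far shore: the pack-bot]
2. Ferryman goes back to the near shore alone.  [the near shore: the haul-bot, the lift-bot, the paint-bot, the sort-bot | the far shore: the pack-bot]
3. Ferryman goes to the far shore with the haul-bot.  [the near shore: the lift-bot, the paint-bot, the sort-bot | the far shore: the haul-bot, the pack-bot]
4. Ferryman goes back to the near shore alone.  [the near shore: the lift-bot, the paint-bot, the sort-bot | the far shore: the haul-bot, the pack-bot]
5. Ferryman goes to the far shore with the paint-bot.  [the near shore: the lift-bot, the sort-bot | the far shore: the haul-bot, the pack-bot, the paint-bot]
6. Ferryman goes back to the near shore alone.  [the near shore: the lift-bot, the sort-bot | the far shore: the haul-bot, the pack-bot, the paint-bot]
7. Ferryman goes to the far shore with the sort-bot.  [the near shore: the lift-bot | the far shore: the haul-bot, the pack-bot, the paint-bot, the sort-bot]
8. Ferryman goes back to the near shore with the pack-bot.  [the near shore: the lift-bot, the pack-bot | the far shore: the haul-bot, the paint-bot, the sort-bot]
9. Ferryman goes to the far shore with the lift-bot.  [the near shore: the pack-bot | the far shore: the haul-bot, the lift-bot, the paint-bot, the sort-bot]
10. Ferryman goes back to the near shore alone.  [the near shore: the pack-bot | the far shore: the haul-bot, the lift-bot, the paint-bot, the sort-bot]
11. Ferryman goes to the far shore with the pack-bot.  [the near shore: — | the far shore: the haul-bot, the lift-bot, the pack-bot, the paint-bot, the sort-bot]

11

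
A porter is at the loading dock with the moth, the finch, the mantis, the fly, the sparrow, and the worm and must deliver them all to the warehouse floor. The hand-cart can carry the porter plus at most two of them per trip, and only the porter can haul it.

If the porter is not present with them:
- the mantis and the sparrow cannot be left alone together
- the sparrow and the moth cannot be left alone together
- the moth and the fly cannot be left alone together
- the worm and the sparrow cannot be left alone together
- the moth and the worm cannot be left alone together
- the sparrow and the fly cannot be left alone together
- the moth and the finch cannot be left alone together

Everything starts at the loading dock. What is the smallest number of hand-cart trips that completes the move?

9

Counting alone: the porter can take at most 2 across per trip to the warehouse floor, so moving all 6 needs at least 3 loaded trips out, with a return between consecutive ones — at least 5 crossings.
The safety rule pushes this higher. Following every safe sequence of crossings, the most of the 6 that can be at the warehouse floor as the hand-cart arrives there on crossings 5, 7 is 4, 5 respectively — never all 6.
So no plan with fewer than 9 crossings exists, and this one achieves 9:
1. Porter goes to the warehouse floor with the moth and the sparrow.
2. Porter goes back to the loading dock with the moth.
3. Porter goes to the warehouse floor with the finch and the moth.
4. Porter goes back to the loading dock with the moth.
5. Porter goes to the warehouse floor with the fly and the worm.
6. Porter goes back to the loading dock with the sparrow.
7. Porter goes to the warehouse floor with the mantis and the moth.
8. Porter goes back to the loading dock with the moth.
9. Porter goes to the warehouse floor with the moth and the sparrow.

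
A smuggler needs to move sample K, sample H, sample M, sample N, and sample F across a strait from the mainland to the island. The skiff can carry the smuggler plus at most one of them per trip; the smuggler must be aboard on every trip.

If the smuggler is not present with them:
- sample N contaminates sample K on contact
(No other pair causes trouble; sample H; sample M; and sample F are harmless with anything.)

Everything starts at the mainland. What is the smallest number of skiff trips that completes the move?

9

Counting alone: the smuggler can take at most 1 across per trip to the island, so moving all 5 needs at least 5 loaded trips out, with a return between consecutive ones — at least 9 crossings.
The plan below uses exactly 9 crossings, so it is optimal:
1. Smuggler goes to the island with sample K.
2. Smuggler goes back to the mainland alone.
3. Smuggler goes to the island with sample H.
4. Smuggler goes back to the mainland alone.
5. Smuggler goes to the island with sample M.
6. Smuggler goes back to the mainland alone.
7. Smuggler goes to the island with sample F.
8. Smuggler goes back to the mainland alone.
9. Smuggler goes to the island with sample N.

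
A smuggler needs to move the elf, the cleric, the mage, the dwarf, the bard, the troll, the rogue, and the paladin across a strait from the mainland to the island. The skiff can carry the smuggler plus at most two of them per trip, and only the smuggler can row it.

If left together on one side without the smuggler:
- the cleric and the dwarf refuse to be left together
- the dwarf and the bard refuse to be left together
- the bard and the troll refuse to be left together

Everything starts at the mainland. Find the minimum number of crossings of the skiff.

7

Counting alone: the smuggler can take at most 2 across per trip to the island, so moving all 8 needs at least 4 loaded trips out, with a return between consecutive ones — at least 7 crossings.
The plan below uses exactly 7 crossings, so it is optimal:
1. Smuggler goes to the island with the bard and the cleric.
2. Smuggler goes back to the mainland alone.
3. Smuggler goes to the island with the elf and the mage.
4. Smuggler goes back to the mainland alone.
5. Smuggler goes to the island with the paladin and the rogue.
6. Smuggler goes back to the mainland alone.
7. Smuggler goes to the island with the dwarf and the troll.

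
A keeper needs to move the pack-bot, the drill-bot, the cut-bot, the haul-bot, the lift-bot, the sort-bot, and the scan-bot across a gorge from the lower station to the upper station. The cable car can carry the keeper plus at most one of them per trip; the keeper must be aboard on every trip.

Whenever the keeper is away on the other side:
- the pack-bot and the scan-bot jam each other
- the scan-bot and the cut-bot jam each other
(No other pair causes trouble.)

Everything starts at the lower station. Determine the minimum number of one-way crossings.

Counting alone: the keeper can take at most 1 across per trip to the upper station, so moving all 7 needs at least 7 loaded trips out, with a return between consecutive ones — at least 13 crossings.
The safety rule pushes this higher. Following every safe sequence of crossings, the most of the 7 that can be at the upper station as the cable car arrives there on crossing 13 is 6 — never all 7.
So no plan with fewer than 15 crossings exists, and this one achieves 15:
1. Keeper goes to the upper station with the scan-bot.  [the lower station: the cut-bot, the drill-bot, the haul-bot, the lift-bot, the pack-bot, the sort-bot | the upper station: the scan-bot]
2. Keeper goes back to the lower station alone.  [the lower station: the cut-bot, the drill-bot, the haul-bot, the lift-bot, the pack-bot, the sort-bot | the upper station: the scan-bot]
3. Keeper goes to the upper station with the pack-bot.  [the lower station: the cut-bot, the drill-bot, the haul-bot, the lift-bot, the sort-bot | the upper station: the pack-bot, the scan-bot]
4. Keeper goes back to the lower station with the scan-bot.  [the lower station: the cut-bot, the drill-bot, the haul-bot, the lift-bot, the scan-bot, the sort-bot | the upper station: the pack-bot]
5. Keeper goes to the upper station with the cut-bot.  [the lower station: the drill-bot, the haul-bot, the lift-bot, the scan-bot, the sort-bot | the upper station: the cut-bot, the pack-bot]
6. Keeper goes back to the lower station alone.  [the lower station: the drill-bot, the haul-bot, the lift-bot, the scan-bot, the sort-bot | the upper station: the cut-bot, the pack-bot]
7. Keeper goes to the upper station with the drill-bot.  [the lower station: the haul-bot, the lift-bot, the scan-bot, the sort-bot | the upper station: the cut-bot, the drill-bot, the pack-bot]
8. Keeper goes back to the lower station alone.  [the lower station: the haul-bot, the lift-bot, the scan-bot, the sort-bot | the upper station: the cut-bot, the drill-bot, the pack-bot]
9. Keeper goes to the upper station with the haul-bot.  [the lower station: the lift-bot, the scan-bot, the sort-bot | the upper station: the cut-bot, the drill-bot, the haul-bot, the pack-bot]
10. Keeper goes back to the lower station alone.  [the lower station: the lift-bot, the scan-bot, the sort-bot | the upper station: the cut-bot, the drill-bot, the haul-bot, the pack-bot]
11. Keeper goes to the upper station with the lift-bot.  [the lower station: the scan-bot, the sort-bot | the upper station: the cut-bot, the drill-bot, the haul-bot, the lift-bot, the pack-bot]
12. Keeper goes back to the lower station alone.  [the lower station: the scan-bot, the sort-bot | the upper station: the cut-bot, the drill-bot, the haul-bot, the lift-bot, the pack-bot]
13. Keeper goes to the upper station with the sort-bot.  [the lower station: the scan-bot | the upper station: the cut-bot, the drill-bot, the haul-bot, the lift-bot, the pack-bot, the sort-bot]
14. Keeper goes back to the lower station alone.  [the lower station: the scan-bot | the upper station: the cut-bot, the drill-bot, the haul-bot, the lift-bot, the pack-bot, the sort-bot]
15. Keeper goes to the upper station with the scan-bot.  [the lower station: — | the upper station: the cut-bot, the drill-bot, the haul-bot, the lift-bot, the pack-bot, the scan-bot, the sort-bot]

15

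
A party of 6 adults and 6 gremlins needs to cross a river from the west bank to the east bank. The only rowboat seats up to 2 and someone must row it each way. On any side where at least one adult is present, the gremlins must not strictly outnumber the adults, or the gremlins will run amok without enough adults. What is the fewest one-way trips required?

impossible

Following every safe sequence of crossings from the start, the most of the 12 that can be at the east bank as the rowboat arrives there on crossings 1, 3, 5, 7, 9 is 2, 3, 4, 5, 6 respectively; the best ever achieved is 6 of 12.
From crossing 11 on, no configuration arises that was not already reachable earlier: only 15 distinct safe configurations (who is on which side, and where the rowboat is) can ever be reached, none of them has everyone across, and every continuation just revisits them. They are: 0 adults + 0 gremlins across (rowboat back at the start); 0 adults + 1 gremlin across (rowboat there); 0 adults + 1 gremlin across (rowboat back at the start); 0 adults + 2 gremlins across (rowboat there); 0 adults + 2 gremlins across (rowboat back at the start); 0 adults + 3 gremlins across (rowboat there); 0 adults + 3 gremlins across (rowboat back at the start); 0 adults + 4 gremlins across (rowboat there); 0 adults + 4 gremlins across (rowboat back at the start); 0 adults + 5 gremlins across (rowboat there); 0 adults + 5 gremlins across (rowboat back at the start); 0 adults + 6 gremlins across (rowboat there); 1 adult + 1 gremlin across (rowboat there); 1 adult + 1 gremlin across (rowboat back at the start); 2 adults + 2 gremlins across (rowboat there). So no valid plan exists.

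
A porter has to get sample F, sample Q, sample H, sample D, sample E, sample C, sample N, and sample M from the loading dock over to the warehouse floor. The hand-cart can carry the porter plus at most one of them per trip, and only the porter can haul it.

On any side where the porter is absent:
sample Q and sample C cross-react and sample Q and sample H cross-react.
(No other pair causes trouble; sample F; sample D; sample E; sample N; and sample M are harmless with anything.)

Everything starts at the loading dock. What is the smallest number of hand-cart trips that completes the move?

17

Counting alone: the porter can take at most 1 across per trip to the warehouse floor, so moving all 8 needs at least 8 loaded trips out, with a return between consecutive ones — at least 15 crossings.
The safety rule pushes this higher. Following every safe sequence of crossings, the most of the 8 that can be at the warehouse floor as the hand-cart arrives there on crossing 15 is 7 — never all 8.
So no plan with fewer than 17 crossings exists, and this one achieves 17:
1. Porter goes to the warehouse floor with sample Q.  [the loading dock: sample C, sample D, sample E, sample F, sample H, sample M, sample N | the warehouse floor: sample Q]
2. Porter goes back to the loading dock alone.  [the loading dock: sample C, sample D, sample E, sample F, sample H, sample M, sample N | the warehouse floor: sample Q]
3. Porter goes to the warehouse floor with sample F.  [the loading dock: sample C, sample D, sample E, sample H, sample M, sample N | the warehouse floor: sample F, sample Q]
4. Porter goes back to the loading dock alone.  [the loading dock: sample C, sample D, sample E, sample H, sample M, sample N | the warehouse floor: sample F, sample Q]
5. Porter goes to the warehouse floor with sample H.  [the loading dock: sample C, sample D, sample E, sample M, sample N | the warehouse floor: sample F, sample H, sample Q]
6. Porter goes back to the loading dock with sample Q.  [the loading dock: sample C, sample D, sample E, sample M, sample N, sample Q | the warehouse floor: sample F, sample H]
7. Porter goes to the warehouse floor with sample C.  [the loading dock: sample D, sample E, sample M, sample N, sample Q | the warehouse floor: sample C, sample F, sample H]
8. Porter goes back to the loading dock alone.  [the loading dock: sample D, sample E, sample M, sample N, sample Q | the warehouse floor: sample C, sample F, sample H]
9. Porter goes to the warehouse floor with sample D.  [the loading dock: sample E, sample M, sample N, sample Q | the warehouse floor: sample C, sample D, sample F, sample H]
10. Porter goes back to the loading dock alone.  [the loading dock: sample E, sample M, sample N, sample Q | the warehouse floor: sample C, sample D, sample F, sample H]
11. Porter goes to the warehouse floor with sample E.  [the loading dock: sample M, sample N, sample Q | the warehouse floor: sample C, sample D, sample E, sample F, sample H]
12. Porter goes back to the loading dock alone.  [the loading dock: sample M, sample N, sample Q | the warehouse floor: sample C, sample D, sample E, sample F, sample H]
13. Porter goes to the warehouse floor with sample N.  [the loading dock: sample M, sample Q | the warehouse floor: sample C, sample D, sample E, sample F, sample H, sample N]
14. Porter goes back to the loading dock alone.  [the loading dock: sample M, sample Q | the warehouse floor: sample C, sample D, sample E, sample F, sample H, sample N]
15. Porter goes to the warehouse floor with sample M.  [the loading dock: sample Q | the warehouse floor: sample C, sample D, sample E, sample F, sample H, sample M, sample N]
16. Porter goes back to the loading dock alone.  [the loading dock: sample Q | the warehouse floor: sample C, sample D, sample E, sample F, sample H, sample M, sample N]
17. Porter goes to the warehouse floor with sample Q.  [the loading dock: — | the warehouse floor: sample C, sample D, sample E, sample F, sample H, sample M, sample N, sample Q]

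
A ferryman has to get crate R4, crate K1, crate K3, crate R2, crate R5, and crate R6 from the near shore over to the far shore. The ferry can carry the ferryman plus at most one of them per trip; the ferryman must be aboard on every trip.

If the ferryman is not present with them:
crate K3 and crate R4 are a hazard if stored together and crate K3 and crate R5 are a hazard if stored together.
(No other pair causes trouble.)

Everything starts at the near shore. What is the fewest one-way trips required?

13

Counting alone: the ferryman can take at most 1 across per trip to the far shore, so moving all 6 needs at least 6 loaded trips out, with a return between consecutive ones — at least 11 crossings.
The safety rule pushes this higher. Following every safe sequence of crossings, the most of the 6 that can be at the far shore as the ferry arrives there on crossing 11 is 5 — never all 6.
So no plan with fewer than 13 crossings exists, and this one achieves 13:
1. Ferryman goes to the far shore with crate K3.  [the near shore: crate K1, crate R2, crate R4, crate R5, crate R6 | the far shore: crate K3]
2. Ferryman goes back to the near shore alone.  [the near shore: crate K1, crate R2, crate R4, crate R5, crate R6 | the far shore: crate K3]
3. Ferryman goes to the far shore with crate R4.  [the near shore: crate K1, crate R2, crate R5, crate R6 | the far shore: crate K3, crate R4]
4. Ferryman goes back to the near shore with crate K3.  [the near shore: crate K1, crate K3, crate R2, crate R5, crate R6 | the far shore: crate R4]
5. Ferryman goes to the far shore with crate R5.  [the near shore: crate K1, crate K3, crate R2, crate R6 | the far shore: crate R4, crate R5]
6. Ferryman goes back to the near shore alone.  [the near shore: crate K1, crate K3, crate R2, crate R6 | the far shore: crate R4, crate R5]
7. Ferryman goes to the far shore with crate K1.  [the near shore: crate K3, crate R2, crate R6 | the far shore: crate K1, crate R4, crate R5]
8. Ferryman goes back to the near shore alone.  [the near shore: crate K3, crate R2, crate R6 | the far shore: crate K1, crate R4, crate R5]
9. Ferryman goes to the far shore with crate R2.  [the near shore: crate K3, crate R6 | the far shore: crate K1, crate R2, crate R4, crate R5]
10. Ferryman goes back to the near shore alone.  [the near shore: crate K3, crate R6 | the far shore: crate K1, crate R2, crate R4, crate R5]
11. Ferryman goes to the far shore with crate R6.  [the near shore: crate K3 | the far shore: crate K1, crate R2, crate R4, crate R5, crate R6]
12. Ferryman goes back to the near shore alone.  [the near shore: crate K3 | the far shore: crate K1, crate R2, crate R4, crate R5, crate R6]
13. Ferryman goes to the far shore with crate K3.  [the near shore: — | the far shore: crate K1, crate K3, crate R2, crate R4, crate R5, crate R6]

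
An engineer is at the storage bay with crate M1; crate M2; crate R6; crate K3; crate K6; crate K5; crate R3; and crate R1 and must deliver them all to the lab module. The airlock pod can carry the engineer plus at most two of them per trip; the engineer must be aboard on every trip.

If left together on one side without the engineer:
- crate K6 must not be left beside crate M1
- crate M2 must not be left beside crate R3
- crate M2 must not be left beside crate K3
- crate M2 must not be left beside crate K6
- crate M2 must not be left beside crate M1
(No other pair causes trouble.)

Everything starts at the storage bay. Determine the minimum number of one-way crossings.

Counting alone: the engineer can take at most 2 across per trip to the lab module, so moving all 8 needs at least 4 loaded trips out, with a return between consecutive ones — at least 7 crossings.
The safety rule pushes this higher. Following every safe sequence of crossings, the most of the 8 that can be at the lab module as the airlock pod arrives there on crossings 7, 9, 11 is 5, 6, 7 respectively — never all 8.
So no plan with fewer than 13 crossings exists, and this one achieves 13:
1. Engineer goes to the lab module with crate M1 and crate M2.
2. Engineer goes back to the storage bay with crate M1.
3. Engineer goes to the lab module with crate M1 and crate R6.
4. Engineer goes back to the storage bay with crate M1.
5. Engineer goes to the lab module with crate K3 and crate M1.
6. Engineer goes back to the storage bay with crate M2.
7. Engineer goes to the lab module with crate K5 and crate M2.
8. Engineer goes back to the storage bay with crate M2.
9. Engineer goes to the lab module with crate M2 and crate R3.
10. Engineer goes back to the storage bay with crate M2.
11. Engineer goes to the lab module with crate M2 and crate R1.
12. Engineer goes back to the storage bay with crate M2.
13. Engineer goes to the lab module with crate K6 and crate M2.

13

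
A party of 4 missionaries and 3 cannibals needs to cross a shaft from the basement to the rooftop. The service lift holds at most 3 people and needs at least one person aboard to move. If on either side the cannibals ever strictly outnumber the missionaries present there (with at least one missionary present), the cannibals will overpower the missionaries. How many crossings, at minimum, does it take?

Counting alone: each trip to the rooftop takes at most 3 across and each return brings at least 1 back, so after t trips out (and t−1 returns) at most 3t − (t−1) of the 7 are across; that first reaches 7 at t = 3, so at least 5 crossings are needed.
The plan below uses exactly 5 crossings, so it is optimal:
1. 3 cannibals → the rooftop.  (the basement: 4M 0C; the rooftop: 0M 3C)
2. 1 cannibal ← the basement.  (the basement: 4M 1C; the rooftop: 0M 2C)
3. 3 missionaries → the rooftop.  (the basement: 1M 1C; the rooftop: 3M 2C)
4. 1 missionary ← the basement.  (the basement: 2M 1C; the rooftop: 2M 2C)
5. 2 missionaries and 1 cannibal → the rooftop.  (the basement: 0M 0C; the rooftop: 4M 3C)

5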